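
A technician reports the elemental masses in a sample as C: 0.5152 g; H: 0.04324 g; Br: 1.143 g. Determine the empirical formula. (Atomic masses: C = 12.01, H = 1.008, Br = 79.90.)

C3H3Br

n(C) = 0.5152/12.01 = 0.0429, n(H) = 0.04324/1.008 = 0.0429, n(Br) = 1.143/79.90 = 0.01431
Smallest is Br at 0.01431 mol; normalising gives C 2.999, H 2.999, Br 1.000
→ C3H3Br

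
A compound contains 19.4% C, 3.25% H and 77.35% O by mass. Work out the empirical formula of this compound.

Assume 100 g: 19.4 g C, 3.25 g H, 77.35 g O.
n(C) = 19.4/12.01 = 1.615, n(H) = 3.25/1.008 = 3.224, n(O) = 77.35/16.00 = 4.834
Smallest is C at 1.615 mol; normalising gives C 1.000, H 1.996, O 2.993
Ratio ≈ 1:2:3, so the empirical formula is CH2O3

CH2O3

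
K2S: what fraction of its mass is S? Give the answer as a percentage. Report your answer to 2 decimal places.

29.08%

Molar mass = 2(39.10) + 1(32.07) = 110.270 g/mol
Mass of S per mole = 1 × 32.07 = 32.070 g
% S = 32.070 / 110.270 × 100 = 29.08%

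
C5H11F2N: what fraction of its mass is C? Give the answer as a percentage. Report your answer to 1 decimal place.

Molar mass = 5(12.01) + 11(1.008) + 2(19.00) + 1(14.01) = 123.148 g/mol
Mass of C per mole = 5 × 12.01 = 60.050 g
% C = 60.050 / 123.148 × 100 = 48.8%

48.8%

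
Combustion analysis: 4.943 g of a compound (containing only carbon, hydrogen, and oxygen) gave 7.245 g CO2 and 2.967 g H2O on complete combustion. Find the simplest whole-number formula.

mol C = 7.245 / 44.01 = 0.1646; mass C = 0.1646 × 12.01 = 1.977 g
mol H = 2 × (2.967 / 18.02) = 0.3293; mass H = 0.3293 × 1.008 = 0.3319 g
mass O = 4.943 − (2.309) = 2.634 g → mol O = 0.1646
Smallest is C at 0.1646 mol; normalising gives C 1.000, H 2.000, O 1.000
Ratio ≈ 1:2:1, so the empirical formula is CH2O

CH2O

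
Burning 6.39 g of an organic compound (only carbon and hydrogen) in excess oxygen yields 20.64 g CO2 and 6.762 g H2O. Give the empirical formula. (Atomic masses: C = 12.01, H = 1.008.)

mol C = 20.64 / 44.01 = 0.4690; mass C = 0.4690 × 12.01 = 5.633 g
mol H = 2 × (6.762 / 18.02) = 0.7505; mass H = 0.7505 × 1.008 = 0.7565 g
Ratios (÷ 0.469): C 1.000, H 1.600
Multiply by 5: C 5.00, H 8.00 → C5H8

C5H8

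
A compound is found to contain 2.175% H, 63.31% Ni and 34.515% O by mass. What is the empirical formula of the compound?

H2NiO2

Assume 100 g: 2.175 g H, 63.31 g Ni, 34.515 g O.
Moles — H: 2.175 / 1.008 = 2.158 mol; Ni: 63.31 / 58.69 = 1.079 mol; O: 34.515 / 16.00 = 2.157 mol
Divide by the smallest (1.079 mol Ni): H 2.000, Ni 1.000, O 2.000
Ratio ≈ 2:1:2, so the empirical formula is H2NiO2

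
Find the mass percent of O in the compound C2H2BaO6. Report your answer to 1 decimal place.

Molar mass = 2(12.01) + 2(1.008) + 1(137.33) + 6(16.00) = 259.366 g/mol
Mass of O per mole = 6 × 16.00 = 96.000 g
% O = 96.000 / 259.366 × 100 = 37.0%

37.0%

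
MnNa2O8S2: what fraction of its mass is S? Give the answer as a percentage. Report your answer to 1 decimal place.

21.9%

Molar mass = 1(54.94) + 2(22.99) + 8(16.00) + 2(32.07) = 293.060 g/mol
Mass of S per mole = 2 × 32.07 = 64.140 g
% S = 64.140 / 293.060 × 100 = 21.9%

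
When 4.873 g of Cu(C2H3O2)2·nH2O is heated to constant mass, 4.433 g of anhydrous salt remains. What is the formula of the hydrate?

Mass of water lost = 4.873 − 4.433 = 0.44 g → 0.44 / 18.02 = 0.02442 mol H2O
Molar mass of Cu(C2H3O2)2 = 181.64 g/mol → mol Cu(C2H3O2)2 = 4.433 / 181.64 = 0.02441
n = 0.02442 / 0.02441 = 1.00 ≈ 1 → Cu(C2H3O2)2·H2O

Cu(C2H3O2)2·H2O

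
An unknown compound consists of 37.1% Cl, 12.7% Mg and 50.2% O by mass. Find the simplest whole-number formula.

Cl2MgO6

Assume 100 g: 37.1 g Cl, 12.7 g Mg, 50.2 g O.
Cl: 37.1 g ÷ 35.45 g/mol = 1.047 mol
Mg: 12.7 g ÷ 24.31 g/mol = 0.5224 mol
O: 50.2 g ÷ 16.00 g/mol = 3.138 mol
Smallest is Mg at 0.5224 mol; normalising gives Cl 2.003, Mg 1.000, O 6.006
→ Cl2MgO6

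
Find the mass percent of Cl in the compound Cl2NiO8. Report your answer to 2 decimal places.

27.52%

Molar mass = 2(35.45) + 1(58.69) + 8(16.00) = 257.590 g/mol
Mass of Cl per mole = 2 × 35.45 = 70.900 g
% Cl = 70.900 / 257.590 × 100 = 27.52%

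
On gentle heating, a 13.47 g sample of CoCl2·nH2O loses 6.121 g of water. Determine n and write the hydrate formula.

Mass of anhydrous CoCl2 = 13.47 − 6.121 = 7.349 g
mol H2O = 6.121 / 18.02 = 0.3397
Molar mass of CoCl2 = 129.83 g/mol → mol CoCl2 = 7.349 / 129.83 = 0.0566
n = 0.3397 / 0.0566 = 6.00 ≈ 6 → CoCl2·6H2O

CoCl2·6H2O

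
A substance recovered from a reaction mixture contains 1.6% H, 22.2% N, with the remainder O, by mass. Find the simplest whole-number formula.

HNO3

Assume 100 g: 1.6 g H, 22.2 g N, 76.2 g O.
n(H) = 1.6/1.008 = 1.587, n(N) = 22.2/14.01 = 1.585, n(O) = 76.2/16.00 = 4.763
Ratios (÷ 1.585): H 1.002, N 1.000, O 3.006
≈ 1:1:3 → HNO3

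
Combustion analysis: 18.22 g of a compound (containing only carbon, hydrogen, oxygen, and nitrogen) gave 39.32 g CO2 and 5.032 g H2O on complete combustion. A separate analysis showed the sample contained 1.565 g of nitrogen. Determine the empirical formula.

mol C = 39.32 / 44.01 = 0.8934; mass C = 0.8934 × 12.01 = 10.73 g
mol H = 2 × (5.032 / 18.02) = 0.5585; mass H = 0.5585 × 1.008 = 0.5630 g
mol N = 1.565 / 14.01 = 0.1117
mass O = 18.22 − (12.86) = 5.362 g → mol O = 0.3351
Divide by the smallest (0.1117 mol N): C 7.998, H 5.000, N 1.000, O 3.000
≈ 8:5:1:3 → C8H5NO3

C8H5NO3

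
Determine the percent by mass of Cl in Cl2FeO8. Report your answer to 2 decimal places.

27.83%

Molar mass = 2(35.45) + 1(55.85) + 8(16.00) = 254.750 g/mol
Mass of Cl per mole = 2 × 35.45 = 70.900 g
% Cl = 70.900 / 254.750 × 100 = 27.83%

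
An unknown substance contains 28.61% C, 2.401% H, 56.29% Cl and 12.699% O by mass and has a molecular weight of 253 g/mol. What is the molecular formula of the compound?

Assume 100 g: 28.61 g C, 2.401 g H, 56.29 g Cl, 12.699 g O.
n(C) = 28.61/12.01 = 2.382, n(H) = 2.401/1.008 = 2.382, n(Cl) = 56.29/35.45 = 1.588, n(O) = 12.699/16.00 = 0.7937
Smallest is O at 0.7937 mol; normalising gives C 3.001, H 3.001, Cl 2.001, O 1.000
→ C3H3Cl2O
Empirical-formula mass = 125.95 g/mol
n = 253 / 125.95 = 2.01 ≈ 2
Molecular formula = (C3H3Cl2O)×2 = C6H6Cl4O2

C6H6Cl4O2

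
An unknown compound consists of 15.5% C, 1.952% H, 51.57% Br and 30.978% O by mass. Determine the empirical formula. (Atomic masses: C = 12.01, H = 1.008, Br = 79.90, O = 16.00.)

Assume 100 g: 15.5 g C, 1.952 g H, 51.57 g Br, 30.978 g O.
n(C) = 15.5/12.01 = 1.291, n(H) = 1.952/1.008 = 1.937, n(Br) = 51.57/79.90 = 0.6454, n(O) = 30.978/16.00 = 1.936
Smallest is Br at 0.6454 mol; normalising gives C 2.000, H 3.000, Br 1.000, O 3.000
≈ 2:3:1:3 → C2H3BrO3

C2H3BrO3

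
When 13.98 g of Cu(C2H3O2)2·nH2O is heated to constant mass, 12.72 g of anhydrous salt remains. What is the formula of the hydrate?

Mass of water lost = 13.98 − 12.72 = 1.26 g → 1.26 / 18.02 = 0.06992 mol H2O
Molar mass of Cu(C2H3O2)2 = 181.64 g/mol → mol Cu(C2H3O2)2 = 12.72 / 181.64 = 0.07003
n = 0.06992 / 0.07003 = 1.00 ≈ 1 → Cu(C2H3O2)2·H2O

Cu(C2H3O2)2·H2O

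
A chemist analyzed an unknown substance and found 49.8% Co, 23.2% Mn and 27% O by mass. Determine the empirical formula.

Assume 100 g: 49.8 g Co, 23.2 g Mn, 27 g O.
n(Co) = 49.8/58.93 = 0.8451, n(Mn) = 23.2/54.94 = 0.4223, n(O) = 27/16.00 = 1.688
Divide by the smallest (0.4223 mol Mn): Co 2.001, Mn 1.000, O 3.996
→ Co2MnO4

Co2MnO4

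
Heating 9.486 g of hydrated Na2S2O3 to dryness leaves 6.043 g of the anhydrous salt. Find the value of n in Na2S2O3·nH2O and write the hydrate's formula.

Mass of water lost = 9.486 − 6.043 = 3.443 g → 3.443 / 18.02 = 0.1911 mol H2O
Molar mass of Na2S2O3 = 158.12 g/mol → mol Na2S2O3 = 6.043 / 158.12 = 0.03822
n = 0.1911 / 0.03822 = 5.00 ≈ 5 → Na2S2O3·5H2O

Na2S2O3·5H2O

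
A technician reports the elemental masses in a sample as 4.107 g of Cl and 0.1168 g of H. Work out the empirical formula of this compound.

ClH

Moles — Cl: 4.107 / 35.45 = 0.1159 mol; H: 0.1168 / 1.008 = 0.1159 mol
Ratios (÷ 0.1159): Cl 1.000, H 1.000
→ ClH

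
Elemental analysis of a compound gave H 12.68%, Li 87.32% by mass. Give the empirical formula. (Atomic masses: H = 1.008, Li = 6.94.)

HLi

Assume 100 g: 12.68 g H, 87.32 g Li.
Moles — H: 12.68 / 1.008 = 12.58 mol; Li: 87.32 / 6.94 = 12.58 mol
Ratios (÷ 12.58): H 1.000, Li 1.000
≈ 1:1 → HLi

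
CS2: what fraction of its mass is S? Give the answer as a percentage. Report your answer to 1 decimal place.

Molar mass = 1(12.01) + 2(32.07) = 76.150 g/mol
Mass of S per mole = 2 × 32.07 = 64.140 g
% S = 64.140 / 76.150 × 100 = 84.2%

84.2%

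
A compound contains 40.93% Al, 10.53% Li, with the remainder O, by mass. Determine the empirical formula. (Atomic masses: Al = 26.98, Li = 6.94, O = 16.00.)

Assume 100 g: 40.93 g Al, 10.53 g Li, 48.54 g O.
n(Al) = 40.93/26.98 = 1.517, n(Li) = 10.53/6.94 = 1.517, n(O) = 48.54/16.00 = 3.034
Ratios (÷ 1.517): Al 1.000, Li 1.000, O 2.000
Ratio ≈ 1:1:2, so the empirical formula is AlLiO2

AlLiO2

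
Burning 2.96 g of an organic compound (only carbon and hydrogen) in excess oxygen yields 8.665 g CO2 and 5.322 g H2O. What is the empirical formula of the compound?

CH3

mol C = 8.665 / 44.01 = 0.1969; mass C = 0.1969 × 12.01 = 2.365 g
mol H = 2 × (5.322 / 18.02) = 0.5907; mass H = 0.5907 × 1.008 = 0.5954 g
Divide by the smallest (0.1969 mol C): C 1.000, H 3.000
≈ 1:3 → CH3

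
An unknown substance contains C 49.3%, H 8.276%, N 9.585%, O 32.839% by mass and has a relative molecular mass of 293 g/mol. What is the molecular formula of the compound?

Assume 100 g: 49.3 g C, 8.276 g H, 9.585 g N, 32.839 g O.
C: 49.3 g ÷ 12.01 g/mol = 4.105 mol
H: 8.276 g ÷ 1.008 g/mol = 8.21 mol
N: 9.585 g ÷ 14.01 g/mol = 0.6842 mol
O: 32.839 g ÷ 16.00 g/mol = 2.052 mol
Divide by the smallest (0.6842 mol N): C 6.000, H 12.001, N 1.000, O 3.000
≈ 6:12:1:3 → C6H12NO3
Empirical-formula mass = 146.17 g/mol
n = 293 / 146.17 = 2.00 ≈ 2
Molecular formula = (C6H12NO3)×2 = C12H24N2O6

C12H24N2O6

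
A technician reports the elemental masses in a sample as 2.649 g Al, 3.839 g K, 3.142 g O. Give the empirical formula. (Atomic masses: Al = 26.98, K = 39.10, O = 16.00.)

AlKO2

Al: 2.649 g ÷ 26.98 g/mol = 0.09818 mol
K: 3.839 g ÷ 39.10 g/mol = 0.09818 mol
O: 3.142 g ÷ 16.00 g/mol = 0.1964 mol
Smallest is Al at 0.09818 mol; normalising gives Al 1.000, K 1.000, O 2.000
≈ 1:1:2 → AlKO2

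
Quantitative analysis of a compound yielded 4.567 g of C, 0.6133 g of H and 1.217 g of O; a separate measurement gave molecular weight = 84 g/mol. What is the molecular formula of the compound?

C5H8O

Moles — C: 4.567 / 12.01 = 0.3803 mol; H: 0.6133 / 1.008 = 0.6084 mol; O: 1.217 / 16.00 = 0.07606 mol
Divide by the smallest (0.07606 mol O): C 4.999, H 7.999, O 1.000
→ C5H8O
Empirical-formula mass = 84.11 g/mol
n = 84 / 84.11 = 1.00 ≈ 1
Molecular formula = empirical formula = C5H8O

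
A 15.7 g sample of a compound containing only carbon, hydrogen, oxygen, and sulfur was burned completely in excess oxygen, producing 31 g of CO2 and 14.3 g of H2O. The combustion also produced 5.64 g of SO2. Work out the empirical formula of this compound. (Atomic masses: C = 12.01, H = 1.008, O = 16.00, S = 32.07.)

C8H18O2S

mol C = 31 / 44.01 = 0.7044; mass C = 0.7044 × 12.01 = 8.460 g
mol H = 2 × (14.3 / 18.02) = 1.587; mass H = 1.587 × 1.008 = 1.600 g
mol S = 5.64 / 64.07 = 0.08803; mass S = 2.823 g
mass O = 15.7 − (12.88) = 2.817 g → mol O = 0.1761
Divide by the smallest (0.08803 mol S): C 8.002, H 18.030, O 2.000, S 1.000
≈ 8:18:2:1 → C8H18O2S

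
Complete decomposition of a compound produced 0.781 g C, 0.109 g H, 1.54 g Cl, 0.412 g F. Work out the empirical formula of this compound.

C3H5Cl2F

Moles — C: 0.781 / 12.01 = 0.06503 mol; H: 0.109 / 1.008 = 0.1081 mol; Cl: 1.54 / 35.45 = 0.04344 mol; F: 0.412 / 19.00 = 0.02168 mol
Ratios (÷ 0.02168): C 2.999, H 4.987, Cl 2.003, F 1.000
≈ 3:5:2:1 → C3H5Cl2F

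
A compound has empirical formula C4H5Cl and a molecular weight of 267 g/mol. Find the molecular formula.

C12H15Cl3

Empirical-formula mass = 88.53 g/mol
n = 267 / 88.53 = 3.02 ≈ 3
Molecular formula = (C4H5Cl)3 = C12H15Cl3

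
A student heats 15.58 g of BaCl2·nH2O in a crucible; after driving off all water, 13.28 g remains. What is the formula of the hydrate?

Mass of water lost = 15.58 − 13.28 = 2.3 g → 2.3 / 18.02 = 0.1276 mol H2O
Molar mass of BaCl2 = 208.23 g/mol → mol BaCl2 = 13.28 / 208.23 = 0.06378
n = 0.1276 / 0.06378 = 2.00 ≈ 2 → BaCl2·2H2O

BaCl2·2H2O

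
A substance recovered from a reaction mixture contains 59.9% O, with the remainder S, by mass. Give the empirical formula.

O3S

Assume 100 g: 59.9 g O, 40.1 g S.
O: 59.9 g ÷ 16.00 g/mol = 3.744 mol
S: 40.1 g ÷ 32.07 g/mol = 1.25 mol
Ratios (÷ 1.25): O 2.994, S 1.000
≈ 3:1 → O3S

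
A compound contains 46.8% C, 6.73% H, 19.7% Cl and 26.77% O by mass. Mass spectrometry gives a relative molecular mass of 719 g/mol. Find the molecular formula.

Assume 100 g: 46.8 g C, 6.73 g H, 19.7 g Cl, 26.77 g O.
Moles — C: 46.8 / 12.01 = 3.897 mol; H: 6.73 / 1.008 = 6.677 mol; Cl: 19.7 / 35.45 = 0.5557 mol; O: 26.77 / 16.00 = 1.673 mol
Ratios (÷ 0.5557): C 7.012, H 12.014, Cl 1.000, O 3.011
≈ 7:12:1:3 → C7H12ClO3
Empirical-formula mass = 179.62 g/mol
n = 719 / 179.62 = 4.00 ≈ 4
Molecular formula = (C7H12ClO3)×4 = C28H48Cl4O12

C28H48Cl4O12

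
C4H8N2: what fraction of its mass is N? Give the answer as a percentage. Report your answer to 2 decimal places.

Molar mass = 4(12.01) + 8(1.008) + 2(14.01) = 84.124 g/mol
Mass of N per mole = 2 × 14.01 = 28.020 g
% N = 28.020 / 84.124 × 100 = 33.31%

33.31%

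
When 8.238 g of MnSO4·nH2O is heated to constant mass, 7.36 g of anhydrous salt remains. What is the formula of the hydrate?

Mass of water lost = 8.238 − 7.36 = 0.878 g → 0.878 / 18.02 = 0.04872 mol H2O
Molar mass of MnSO4 = 151.01 g/mol → mol MnSO4 = 7.36 / 151.01 = 0.04874
n = 0.04872 / 0.04874 = 1.00 ≈ 1 → MnSO4·H2O

MnSO4·H2O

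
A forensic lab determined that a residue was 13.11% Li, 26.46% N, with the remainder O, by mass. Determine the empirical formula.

Assume 100 g: 13.11 g Li, 26.46 g N, 60.43 g O.
n(Li) = 13.11/6.94 = 1.889, n(N) = 26.46/14.01 = 1.889, n(O) = 60.43/16.00 = 3.777
Ratios (÷ 1.889): Li 1.000, N 1.000, O 2.000
≈ 1:1:2 → LiNO2

LiNO2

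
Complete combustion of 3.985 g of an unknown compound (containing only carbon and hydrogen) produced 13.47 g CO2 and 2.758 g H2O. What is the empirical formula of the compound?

CH

mol C = 13.47 / 44.01 = 0.3061; mass C = 0.3061 × 12.01 = 3.676 g
mol H = 2 × (2.758 / 18.02) = 0.3061; mass H = 0.3061 × 1.008 = 0.3086 g
Smallest is C at 0.3061 mol; normalising gives C 1.000, H 1.000
→ CH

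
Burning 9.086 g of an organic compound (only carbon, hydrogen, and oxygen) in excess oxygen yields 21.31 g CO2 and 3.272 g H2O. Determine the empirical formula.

C8H6O3

mol C = 21.31 / 44.01 = 0.4842; mass C = 0.4842 × 12.01 = 5.815 g
mol H = 2 × (3.272 / 18.02) = 0.3632; mass H = 0.3632 × 1.008 = 0.3661 g
mass O = 9.086 − (6.181) = 2.905 g → mol O = 0.1815
Ratios (÷ 0.1815): C 2.667, H 2.000, O 1.000
×3: C 8.00, H 6.00, O 3.00 → C8H6O3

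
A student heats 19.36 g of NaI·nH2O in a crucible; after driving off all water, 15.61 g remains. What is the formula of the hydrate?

NaI·2H2O

Mass of water lost = 19.36 − 15.61 = 3.75 g → 3.75 / 18.02 = 0.2081 mol H2O
Molar mass of NaI = 149.89 g/mol → mol NaI = 15.61 / 149.89 = 0.1041
n = 0.2081 / 0.1041 = 2.00 ≈ 2 → NaI·2H2O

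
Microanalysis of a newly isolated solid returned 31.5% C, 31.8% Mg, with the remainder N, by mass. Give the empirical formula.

C2MgN2

Assume 100 g: 31.5 g C, 31.8 g Mg, 36.7 g N.
C: 31.5 g ÷ 12.01 g/mol = 2.623 mol
Mg: 31.8 g ÷ 24.31 g/mol = 1.308 mol
N: 36.7 g ÷ 14.01 g/mol = 2.62 mol
Divide by the smallest (1.308 mol Mg): C 2.005, Mg 1.000, N 2.003
→ C2MgN2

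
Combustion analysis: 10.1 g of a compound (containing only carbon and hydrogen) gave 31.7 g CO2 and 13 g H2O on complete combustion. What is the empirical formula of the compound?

CH2

mol C = 31.7 / 44.01 = 0.7203; mass C = 0.7203 × 12.01 = 8.651 g
mol H = 2 × (13 / 18.02) = 1.443; mass H = 1.443 × 1.008 = 1.454 g
Divide by the smallest (0.7203 mol C): C 1.000, H 2.003
≈ 1:2 → CH2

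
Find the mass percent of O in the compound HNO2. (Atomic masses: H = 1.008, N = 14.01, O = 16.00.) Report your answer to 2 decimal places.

Molar mass = 1(1.008) + 1(14.01) + 2(16.00) = 47.018 g/mol
Mass of O per mole = 2 × 16.00 = 32.000 g
% O = 32.000 / 47.018 × 100 = 68.06%

68.06%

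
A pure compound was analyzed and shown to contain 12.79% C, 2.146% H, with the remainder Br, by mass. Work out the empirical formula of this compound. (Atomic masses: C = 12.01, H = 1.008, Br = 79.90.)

CH2Br

Assume 100 g: 12.79 g C, 2.146 g H, 85.064 g Br.
Moles — C: 12.79 / 12.01 = 1.065 mol; H: 2.146 / 1.008 = 2.129 mol; Br: 85.064 / 79.90 = 1.065 mol
Ratios (÷ 1.065): C 1.000, H 2.000, Br 1.000
≈ 1:2:1 → CH2Br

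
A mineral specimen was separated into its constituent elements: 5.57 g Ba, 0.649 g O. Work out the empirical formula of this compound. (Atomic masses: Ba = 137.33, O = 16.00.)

BaO

Moles — Ba: 5.57 / 137.33 = 0.04056 mol; O: 0.649 / 16.00 = 0.04056 mol
Ratios (÷ 0.04056): Ba 1.000, O 1.000
≈ 1:1 → BaO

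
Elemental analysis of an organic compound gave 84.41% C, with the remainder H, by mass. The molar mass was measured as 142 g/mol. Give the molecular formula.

Assume 100 g: 84.41 g C, 15.59 g H.
Moles — C: 84.41 / 12.01 = 7.028 mol; H: 15.59 / 1.008 = 15.47 mol
Smallest is C at 7.028 mol; normalising gives C 1.000, H 2.201
×5: C 5.00, H 11.00 → C5H11
Empirical-formula mass = 71.14 g/mol
n = 142 / 71.14 = 2.00 ≈ 2
Molecular formula = (C5H11)×2 = C10H22

C10H22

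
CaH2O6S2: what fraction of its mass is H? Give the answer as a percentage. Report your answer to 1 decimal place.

1.0%

Molar mass = 1(40.08) + 2(1.008) + 6(16.00) + 2(32.07) = 202.236 g/mol
Mass of H per mole = 2 × 1.008 = 2.016 g
% H = 2.016 / 202.236 × 100 = 1.0%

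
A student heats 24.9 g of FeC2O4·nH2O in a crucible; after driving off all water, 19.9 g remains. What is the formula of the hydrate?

Mass of water lost = 24.9 − 19.9 = 5 g → 5 / 18.02 = 0.2775 mol H2O
Molar mass of FeC2O4 = 143.87 g/mol → mol FeC2O4 = 19.9 / 143.87 = 0.1383
n = 0.2775 / 0.1383 = 2.01 ≈ 2 → FeC2O4·2H2O

FeC2O4·2H2O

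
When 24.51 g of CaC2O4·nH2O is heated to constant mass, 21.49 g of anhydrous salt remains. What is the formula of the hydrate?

CaC2O4·H2O

Mass of water lost = 24.51 − 21.49 = 3.02 g → 3.02 / 18.02 = 0.1676 mol H2O
Molar mass of CaC2O4 = 128.10 g/mol → mol CaC2O4 = 21.49 / 128.10 = 0.1678
n = 0.1676 / 0.1678 = 1.00 ≈ 1 → CaC2O4·H2O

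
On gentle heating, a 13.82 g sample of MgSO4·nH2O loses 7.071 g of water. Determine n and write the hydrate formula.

MgSO4·7H2O

Mass of anhydrous MgSO4 = 13.82 − 7.071 = 6.749 g
mol H2O = 7.071 / 18.02 = 0.3924
Molar mass of MgSO4 = 120.38 g/mol → mol MgSO4 = 6.749 / 120.38 = 0.05606
n = 0.3924 / 0.05606 = 7.00 ≈ 7 → MgSO4·7H2O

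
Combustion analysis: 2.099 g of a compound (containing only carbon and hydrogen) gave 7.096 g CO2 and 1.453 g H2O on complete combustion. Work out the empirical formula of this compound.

CH

mol C = 7.096 / 44.01 = 0.1612; mass C = 0.1612 × 12.01 = 1.936 g
mol H = 2 × (1.453 / 18.02) = 0.1613; mass H = 0.1613 × 1.008 = 0.1626 g
Ratios (÷ 0.1612): C 1.000, H 1.000
Ratio ≈ 1:1, so the empirical formula is CH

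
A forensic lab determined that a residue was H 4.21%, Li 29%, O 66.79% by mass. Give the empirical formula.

Assume 100 g: 4.21 g H, 29 g Li, 66.79 g O.
H: 4.21 g ÷ 1.008 g/mol = 4.177 mol
Li: 29 g ÷ 6.94 g/mol = 4.179 mol
O: 66.79 g ÷ 16.00 g/mol = 4.174 mol
Ratios (÷ 4.174): H 1.001, Li 1.001, O 1.000
≈ 1:1:1 → HLiO

HLiO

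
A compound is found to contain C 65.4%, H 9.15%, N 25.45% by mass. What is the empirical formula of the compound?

Assume 100 g: 65.4 g C, 9.15 g H, 25.45 g N.
n(C) = 65.4/12.01 = 5.445, n(H) = 9.15/1.008 = 9.077, n(N) = 25.45/14.01 = 1.817
Divide by the smallest (1.817 mol N): C 2.998, H 4.997, N 1.000
≈ 3:5:1 → C3H5N

C3H5N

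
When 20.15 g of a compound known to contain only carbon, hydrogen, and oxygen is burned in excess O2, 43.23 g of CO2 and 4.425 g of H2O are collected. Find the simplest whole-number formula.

C2HO

mol C = 43.23 / 44.01 = 0.9823; mass C = 0.9823 × 12.01 = 11.80 g
mol H = 2 × (4.425 / 18.02) = 0.4911; mass H = 0.4911 × 1.008 = 0.4950 g
mass O = 20.15 − (12.29) = 7.858 g → mol O = 0.4911
Ratios (÷ 0.4911): C 2.000, H 1.000, O 1.000
Ratio ≈ 2:1:1, so the empirical formula is C2HO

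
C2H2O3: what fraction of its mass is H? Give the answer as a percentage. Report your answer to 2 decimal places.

Molar mass = 2(12.01) + 2(1.008) + 3(16.00) = 74.036 g/mol
Mass of H per mole = 2 × 1.008 = 2.016 g
% H = 2.016 / 74.036 × 100 = 2.72%

2.72%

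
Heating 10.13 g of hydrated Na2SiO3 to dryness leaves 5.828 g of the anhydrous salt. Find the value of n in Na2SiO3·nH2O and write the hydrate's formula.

Na2SiO3·5H2O

Mass of water lost = 10.13 − 5.828 = 4.302 g → 4.302 / 18.02 = 0.2387 mol H2O
Molar mass of Na2SiO3 = 122.07 g/mol → mol Na2SiO3 = 5.828 / 122.07 = 0.04774
n = 0.2387 / 0.04774 = 5.00 ≈ 5 → Na2SiO3·5H2O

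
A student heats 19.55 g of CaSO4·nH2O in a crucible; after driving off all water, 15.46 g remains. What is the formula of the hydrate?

Mass of water lost = 19.55 − 15.46 = 4.09 g → 4.09 / 18.02 = 0.227 mol H2O
Molar mass of CaSO4 = 136.15 g/mol → mol CaSO4 = 15.46 / 136.15 = 0.1136
n = 0.227 / 0.1136 = 2.00 ≈ 2 → CaSO4·2H2O

CaSO4·2H2O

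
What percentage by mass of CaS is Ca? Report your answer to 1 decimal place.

55.6%

Molar mass = 1(40.08) + 1(32.07) = 72.150 g/mol
Mass of Ca per mole = 1 × 40.08 = 40.080 g
% Ca = 40.080 / 72.150 × 100 = 55.6%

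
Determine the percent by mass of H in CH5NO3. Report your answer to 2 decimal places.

6.37%

Molar mass = 1(12.01) + 5(1.008) + 1(14.01) + 3(16.00) = 79.060 g/mol
Mass of H per mole = 5 × 1.008 = 5.040 g
% H = 5.040 / 79.060 × 100 = 6.37%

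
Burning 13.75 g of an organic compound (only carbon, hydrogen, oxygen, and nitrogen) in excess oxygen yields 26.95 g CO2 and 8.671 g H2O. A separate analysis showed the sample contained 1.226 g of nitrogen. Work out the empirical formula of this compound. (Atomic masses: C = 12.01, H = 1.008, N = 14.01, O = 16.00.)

C7H11NO3

mol C = 26.95 / 44.01 = 0.6124; mass C = 0.6124 × 12.01 = 7.354 g
mol H = 2 × (8.671 / 18.02) = 0.9624; mass H = 0.9624 × 1.008 = 0.9701 g
mol N = 1.226 / 14.01 = 0.08751
mass O = 13.75 − (9.551) = 4.199 g → mol O = 0.2625
Smallest is N at 0.08751 mol; normalising gives C 6.998, H 10.997, N 1.000, O 2.999
Ratio ≈ 7:11:1:3, so the empirical formula is C7H11NO3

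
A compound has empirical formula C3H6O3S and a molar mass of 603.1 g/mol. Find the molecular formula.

C15H30O15S5

Empirical-formula mass = 122.15 g/mol
n = 603.1 / 122.15 = 4.94 ≈ 5
Molecular formula = (C3H6O3S)5 = C15H30O15S5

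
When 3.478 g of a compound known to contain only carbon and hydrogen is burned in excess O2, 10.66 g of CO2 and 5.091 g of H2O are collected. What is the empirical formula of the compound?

mol C = 10.66 / 44.01 = 0.2422; mass C = 0.2422 × 12.01 = 2.909 g
mol H = 2 × (5.091 / 18.02) = 0.5650; mass H = 0.5650 × 1.008 = 0.5696 g
Smallest is C at 0.2422 mol; normalising gives C 1.000, H 2.333
Multiply by 3: C 3.00, H 7.00 → C3H7

C3H7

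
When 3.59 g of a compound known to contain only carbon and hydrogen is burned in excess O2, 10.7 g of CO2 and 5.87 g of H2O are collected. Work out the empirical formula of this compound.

C3H8

mol C = 10.7 / 44.01 = 0.2431; mass C = 0.2431 × 12.01 = 2.920 g
mol H = 2 × (5.87 / 18.02) = 0.6515; mass H = 0.6515 × 1.008 = 0.6567 g
Ratios (÷ 0.2431): C 1.000, H 2.680
Multiply by 3: C 3.00, H 8.04 → C3H8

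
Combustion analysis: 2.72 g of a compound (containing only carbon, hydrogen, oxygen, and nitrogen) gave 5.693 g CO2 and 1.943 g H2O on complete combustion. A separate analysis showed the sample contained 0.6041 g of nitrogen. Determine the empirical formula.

C6H10N2O

mol C = 5.693 / 44.01 = 0.1294; mass C = 0.1294 × 12.01 = 1.554 g
mol H = 2 × (1.943 / 18.02) = 0.2156; mass H = 0.2156 × 1.008 = 0.2174 g
mol N = 0.6041 / 14.01 = 0.04312
mass O = 2.72 − (2.375) = 0.3449 g → mol O = 0.02156
Smallest is O at 0.02156 mol; normalising gives C 6.000, H 10.003, N 2.000, O 1.000
→ C6H10N2O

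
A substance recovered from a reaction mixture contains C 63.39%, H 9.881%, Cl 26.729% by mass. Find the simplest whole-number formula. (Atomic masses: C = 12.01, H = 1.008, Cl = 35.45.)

Assume 100 g: 63.39 g C, 9.881 g H, 26.729 g Cl.
C: 63.39 g ÷ 12.01 g/mol = 5.278 mol
H: 9.881 g ÷ 1.008 g/mol = 9.803 mol
Cl: 26.729 g ÷ 35.45 g/mol = 0.754 mol
Ratios (÷ 0.754): C 7.000, H 13.001, Cl 1.000
Ratio ≈ 7:13:1, so the empirical formula is C7H13Cl

C7H13Cl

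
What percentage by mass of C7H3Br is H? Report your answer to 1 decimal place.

Molar mass = 7(12.01) + 3(1.008) + 1(79.90) = 166.994 g/mol
Mass of H per mole = 3 × 1.008 = 3.024 g
% H = 3.024 / 166.994 × 100 = 1.8%

1.8%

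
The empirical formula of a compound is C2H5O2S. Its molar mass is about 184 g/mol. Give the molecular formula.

Empirical-formula mass = 93.13 g/mol
n = 184 / 93.13 = 1.98 ≈ 2
Molecular formula = (C2H5O2S)2 = C4H10O4S2

C4H10O4S2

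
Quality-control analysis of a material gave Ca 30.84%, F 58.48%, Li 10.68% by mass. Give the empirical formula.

CaF4Li2

Assume 100 g: 30.84 g Ca, 58.48 g F, 10.68 g Li.
n(Ca) = 30.84/40.08 = 0.7695, n(F) = 58.48/19.00 = 3.078, n(Li) = 10.68/6.94 = 1.539
Ratios (÷ 0.7695): Ca 1.000, F 4.000, Li 2.000
→ CaF4Li2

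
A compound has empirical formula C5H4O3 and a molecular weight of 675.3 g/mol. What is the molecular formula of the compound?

C30H24O18

Empirical-formula mass = 112.08 g/mol
n = 675.3 / 112.08 = 6.03 ≈ 6
Molecular formula = (C5H4O3)6 = C30H24O18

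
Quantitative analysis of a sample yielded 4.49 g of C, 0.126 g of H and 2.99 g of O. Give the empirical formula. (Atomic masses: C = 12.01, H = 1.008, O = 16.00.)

n(C) = 4.49/12.01 = 0.3739, n(H) = 0.126/1.008 = 0.125, n(O) = 2.99/16.00 = 0.1869
Smallest is H at 0.125 mol; normalising gives C 2.991, H 1.000, O 1.495
Scaling by 2: C 5.98, H 2.00, O 2.99 → C6H2O3

C6H2O3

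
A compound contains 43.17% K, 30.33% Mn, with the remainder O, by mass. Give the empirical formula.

Assume 100 g: 43.17 g K, 30.33 g Mn, 26.5 g O.
n(K) = 43.17/39.10 = 1.104, n(Mn) = 30.33/54.94 = 0.5521, n(O) = 26.5/16.00 = 1.656
Smallest is Mn at 0.5521 mol; normalising gives K 2.000, Mn 1.000, O 3.000
Ratio ≈ 2:1:3, so the empirical formula is K2MnO3

K2MnO3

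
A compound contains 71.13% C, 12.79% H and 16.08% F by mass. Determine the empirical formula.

C7H15F

Assume 100 g: 71.13 g C, 12.79 g H, 16.08 g F.
Moles — C: 71.13 / 12.01 = 5.923 mol; H: 12.79 / 1.008 = 12.69 mol; F: 16.08 / 19.00 = 0.8463 mol
Divide by the smallest (0.8463 mol F): C 6.998, H 14.993, F 1.000
→ C7H15F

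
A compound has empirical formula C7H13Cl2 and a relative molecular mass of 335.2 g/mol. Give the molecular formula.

Empirical-formula mass = 168.07 g/mol
n = 335.2 / 168.07 = 1.99 ≈ 2
Molecular formula = (C7H13Cl2)2 = C14H26Cl4

C14H26Cl4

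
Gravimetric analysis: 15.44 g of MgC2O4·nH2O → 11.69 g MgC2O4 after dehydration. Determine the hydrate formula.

Mass of water lost = 15.44 − 11.69 = 3.75 g → 3.75 / 18.02 = 0.2081 mol H2O
Molar mass of MgC2O4 = 112.33 g/mol → mol MgC2O4 = 11.69 / 112.33 = 0.1041
n = 0.2081 / 0.1041 = 2.00 ≈ 2 → MgC2O4·2H2O

MgC2O4·2H2O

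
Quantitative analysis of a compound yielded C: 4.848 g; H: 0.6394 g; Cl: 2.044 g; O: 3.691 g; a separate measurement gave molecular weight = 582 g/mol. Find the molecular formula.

n(C) = 4.848/12.01 = 0.4037, n(H) = 0.6394/1.008 = 0.6343, n(Cl) = 2.044/35.45 = 0.05766, n(O) = 3.691/16.00 = 0.2307
Smallest is Cl at 0.05766 mol; normalising gives C 7.001, H 11.001, Cl 1.000, O 4.001
≈ 7:11:1:4 → C7H11ClO4
Empirical-formula mass = 194.61 g/mol
n = 582 / 194.61 = 2.99 ≈ 3
Molecular formula = (C7H11ClO4)×3 = C21H33Cl3O12

C21H33Cl3O12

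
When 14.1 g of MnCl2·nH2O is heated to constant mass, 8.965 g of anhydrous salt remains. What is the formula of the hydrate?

Mass of water lost = 14.1 − 8.965 = 5.135 g → 5.135 / 18.02 = 0.285 mol H2O
Molar mass of MnCl2 = 125.84 g/mol → mol MnCl2 = 8.965 / 125.84 = 0.07124
n = 0.285 / 0.07124 = 4.00 ≈ 4 → MnCl2·4H2O

MnCl2·4H2O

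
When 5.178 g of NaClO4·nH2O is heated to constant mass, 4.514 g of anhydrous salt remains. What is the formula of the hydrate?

NaClO4·H2O

Mass of water lost = 5.178 − 4.514 = 0.664 g → 0.664 / 18.02 = 0.03685 mol H2O
Molar mass of NaClO4 = 122.44 g/mol → mol NaClO4 = 4.514 / 122.44 = 0.03687
n = 0.03685 / 0.03687 = 1.00 ≈ 1 → NaClO4·H2O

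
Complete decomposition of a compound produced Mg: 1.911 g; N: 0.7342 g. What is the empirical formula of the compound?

Mg3N2

Mg: 1.911 g ÷ 24.31 g/mol = 0.07861 mol
N: 0.7342 g ÷ 14.01 g/mol = 0.05241 mol
Smallest is N at 0.05241 mol; normalising gives Mg 1.500, N 1.000
Scaling by 2: Mg 3.00, N 2.00 → Mg3N2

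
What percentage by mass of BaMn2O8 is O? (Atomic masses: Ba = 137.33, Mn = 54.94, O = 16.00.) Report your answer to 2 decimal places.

34.11%

Molar mass = 1(137.33) + 2(54.94) + 8(16.00) = 375.210 g/mol
Mass of O per mole = 8 × 16.00 = 128.000 g
% O = 128.000 / 375.210 × 100 = 34.11%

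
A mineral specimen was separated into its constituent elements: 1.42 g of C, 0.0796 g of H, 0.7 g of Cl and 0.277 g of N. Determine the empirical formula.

Moles — C: 1.42 / 12.01 = 0.1182 mol; H: 0.0796 / 1.008 = 0.07897 mol; Cl: 0.7 / 35.45 = 0.01975 mol; N: 0.277 / 14.01 = 0.01977 mol
Divide by the smallest (0.01975 mol Cl): C 5.988, H 3.999, Cl 1.000, N 1.001
Ratio ≈ 6:4:1:1, so the empirical formula is C6H4ClN

C6H4ClN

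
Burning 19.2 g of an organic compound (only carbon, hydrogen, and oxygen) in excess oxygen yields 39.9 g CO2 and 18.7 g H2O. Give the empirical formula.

C7H16O3

mol C = 39.9 / 44.01 = 0.9066; mass C = 0.9066 × 12.01 = 10.89 g
mol H = 2 × (18.7 / 18.02) = 2.075; mass H = 2.075 × 1.008 = 2.092 g
mass O = 19.2 − (12.98) = 6.220 g → mol O = 0.3887
Ratios (÷ 0.3887): C 2.332, H 5.339, O 1.000
Scaling by 3: C 7.00, H 16.02, O 3.00 → C7H16O3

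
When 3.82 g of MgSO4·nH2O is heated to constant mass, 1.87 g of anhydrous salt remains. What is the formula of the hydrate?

MgSO4·7H2O

Mass of water lost = 3.82 − 1.87 = 1.95 g → 1.95 / 18.02 = 0.1082 mol H2O
Molar mass of MgSO4 = 120.38 g/mol → mol MgSO4 = 1.87 / 120.38 = 0.01553
n = 0.1082 / 0.01553 = 6.97 ≈ 7 → MgSO4·7H2O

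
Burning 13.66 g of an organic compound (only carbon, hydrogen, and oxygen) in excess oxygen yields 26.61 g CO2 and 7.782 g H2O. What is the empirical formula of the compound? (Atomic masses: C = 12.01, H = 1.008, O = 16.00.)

mol C = 26.61 / 44.01 = 0.6046; mass C = 0.6046 × 12.01 = 7.262 g
mol H = 2 × (7.782 / 18.02) = 0.8637; mass H = 0.8637 × 1.008 = 0.8706 g
mass O = 13.66 − (8.132) = 5.528 g → mol O = 0.3455
Divide by the smallest (0.3455 mol O): C 1.750, H 2.500, O 1.000
Scaling by 4: C 7.00, H 10.00, O 4.00 → C7H10O4

C7H10O4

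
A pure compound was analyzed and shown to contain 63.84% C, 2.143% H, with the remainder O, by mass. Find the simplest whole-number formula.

Assume 100 g: 63.84 g C, 2.143 g H, 34.017 g O.
n(C) = 63.84/12.01 = 5.316, n(H) = 2.143/1.008 = 2.126, n(O) = 34.017/16.00 = 2.126
Ratios (÷ 2.126): C 2.500, H 1.000, O 1.000
Multiply by 2: C 5.00, H 2.00, O 2.00 → C5H2O2

C5H2O2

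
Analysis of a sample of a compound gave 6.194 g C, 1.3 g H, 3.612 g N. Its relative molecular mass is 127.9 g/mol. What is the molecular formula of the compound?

C6H15N3

Moles — C: 6.194 / 12.01 = 0.5157 mol; H: 1.3 / 1.008 = 1.29 mol; N: 3.612 / 14.01 = 0.2578 mol
Divide by the smallest (0.2578 mol N): C 2.000, H 5.002, N 1.000
Ratio ≈ 2:5:1, so the empirical formula is C2H5N
Empirical-formula mass = 43.07 g/mol
n = 127.9 / 43.07 = 2.97 ≈ 3
Molecular formula = (C2H5N)×3 = C6H15N3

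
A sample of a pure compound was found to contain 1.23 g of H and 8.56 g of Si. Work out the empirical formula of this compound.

H4Si

Moles — H: 1.23 / 1.008 = 1.22 mol; Si: 8.56 / 28.09 = 0.3047 mol
Smallest is Si at 0.3047 mol; normalising gives H 4.004, Si 1.000
Ratio ≈ 4:1, so the empirical formula is H4Si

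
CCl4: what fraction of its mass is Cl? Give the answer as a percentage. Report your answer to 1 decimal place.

92.2%

Molar mass = 1(12.01) + 4(35.45) = 153.810 g/mol
Mass of Cl per mole = 4 × 35.45 = 141.800 g
% Cl = 141.800 / 153.810 × 100 = 92.2%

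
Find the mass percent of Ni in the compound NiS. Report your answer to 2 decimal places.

Molar mass = 1(58.69) + 1(32.07) = 90.760 g/mol
Mass of Ni per mole = 1 × 58.69 = 58.690 g
% Ni = 58.690 / 90.760 × 100 = 64.67%

64.67%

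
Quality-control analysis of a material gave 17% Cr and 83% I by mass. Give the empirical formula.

CrI2

Assume 100 g: 17 g Cr, 83 g I.
Moles — Cr: 17 / 52.00 = 0.3269 mol; I: 83 / 126.90 = 0.6541 mol
Divide by the smallest (0.3269 mol Cr): Cr 1.000, I 2.001
Ratio ≈ 1:2, so the empirical formula is CrI2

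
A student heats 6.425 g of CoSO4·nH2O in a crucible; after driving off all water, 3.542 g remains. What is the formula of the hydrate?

CoSO4·7H2O

Mass of water lost = 6.425 − 3.542 = 2.883 g → 2.883 / 18.02 = 0.16 mol H2O
Molar mass of CoSO4 = 155.00 g/mol → mol CoSO4 = 3.542 / 155.00 = 0.02285
n = 0.16 / 0.02285 = 7.00 ≈ 7 → CoSO4·7H2O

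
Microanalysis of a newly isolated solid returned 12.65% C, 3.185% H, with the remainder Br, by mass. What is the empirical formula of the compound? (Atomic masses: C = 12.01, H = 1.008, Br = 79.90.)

CH3Br

Assume 100 g: 12.65 g C, 3.185 g H, 84.165 g Br.
Moles — C: 12.65 / 12.01 = 1.053 mol; H: 3.185 / 1.008 = 3.16 mol; Br: 84.165 / 79.90 = 1.053 mol
Divide by the smallest (1.053 mol C): C 1.000, H 3.000, Br 1.000
Ratio ≈ 1:3:1, so the empirical formula is CH3Br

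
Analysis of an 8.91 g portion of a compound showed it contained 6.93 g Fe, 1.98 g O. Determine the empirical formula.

Moles — Fe: 6.93 / 55.85 = 0.1241 mol; O: 1.98 / 16.00 = 0.1237 mol
Divide by the smallest (0.1237 mol O): Fe 1.003, O 1.000
≈ 1:1 → FeO

FeO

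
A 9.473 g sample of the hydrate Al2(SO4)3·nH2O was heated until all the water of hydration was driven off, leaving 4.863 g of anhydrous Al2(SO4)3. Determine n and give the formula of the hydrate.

Al2(SO4)3·18H2O

Mass of water lost = 9.473 − 4.863 = 4.61 g → 4.61 / 18.02 = 0.2558 mol H2O
Molar mass of Al2(SO4)3 = 342.17 g/mol → mol Al2(SO4)3 = 4.863 / 342.17 = 0.01421
n = 0.2558 / 0.01421 = 18.00 ≈ 18 → Al2(SO4)3·18H2O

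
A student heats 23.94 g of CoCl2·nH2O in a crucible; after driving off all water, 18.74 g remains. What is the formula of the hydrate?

Mass of water lost = 23.94 − 18.74 = 5.2 g → 5.2 / 18.02 = 0.2886 mol H2O
Molar mass of CoCl2 = 129.83 g/mol → mol CoCl2 = 18.74 / 129.83 = 0.1443
n = 0.2886 / 0.1443 = 2.00 ≈ 2 → CoCl2·2H2O

CoCl2·2H2O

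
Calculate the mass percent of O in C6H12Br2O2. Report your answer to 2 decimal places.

Molar mass = 6(12.01) + 12(1.008) + 2(79.90) + 2(16.00) = 275.956 g/mol
Mass of O per mole = 2 × 16.00 = 32.000 g
% O = 32.000 / 275.956 × 100 = 11.60%

11.60%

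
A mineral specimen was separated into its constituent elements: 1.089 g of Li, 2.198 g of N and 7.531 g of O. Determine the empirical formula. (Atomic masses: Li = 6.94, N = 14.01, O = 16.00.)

Moles — Li: 1.089 / 6.94 = 0.1569 mol; N: 2.198 / 14.01 = 0.1569 mol; O: 7.531 / 16.00 = 0.4707 mol
Smallest is N at 0.1569 mol; normalising gives Li 1.000, N 1.000, O 3.000
≈ 1:1:3 → LiNO3

LiNO3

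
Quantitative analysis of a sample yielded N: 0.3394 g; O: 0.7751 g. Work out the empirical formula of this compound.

NO2

N: 0.3394 g ÷ 14.01 g/mol = 0.02423 mol
O: 0.7751 g ÷ 16.00 g/mol = 0.04844 mol
Ratios (÷ 0.02423): N 1.000, O 2.000
Ratio ≈ 1:2, so the empirical formula is NO2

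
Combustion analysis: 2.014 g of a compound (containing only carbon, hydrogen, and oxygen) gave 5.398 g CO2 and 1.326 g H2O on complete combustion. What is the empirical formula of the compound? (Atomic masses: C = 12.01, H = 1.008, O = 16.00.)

mol C = 5.398 / 44.01 = 0.1227; mass C = 0.1227 × 12.01 = 1.473 g
mol H = 2 × (1.326 / 18.02) = 0.1472; mass H = 0.1472 × 1.008 = 0.1483 g
mass O = 2.014 − (1.621) = 0.3926 g → mol O = 0.02454
Divide by the smallest (0.02454 mol O): C 4.999, H 5.998, O 1.000
Ratio ≈ 5:6:1, so the empirical formula is C5H6O

C5H6O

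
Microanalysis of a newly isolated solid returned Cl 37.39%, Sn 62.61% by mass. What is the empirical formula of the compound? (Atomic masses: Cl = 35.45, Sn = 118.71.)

Cl2Sn

Assume 100 g: 37.39 g Cl, 62.61 g Sn.
Cl: 37.39 g ÷ 35.45 g/mol = 1.055 mol
Sn: 62.61 g ÷ 118.71 g/mol = 0.5274 mol
Ratios (÷ 0.5274): Cl 2.000, Sn 1.000
Ratio ≈ 2:1, so the empirical formula is Cl2Sn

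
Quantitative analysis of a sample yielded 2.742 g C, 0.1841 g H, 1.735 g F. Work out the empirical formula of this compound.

C: 2.742 g ÷ 12.01 g/mol = 0.2283 mol
H: 0.1841 g ÷ 1.008 g/mol = 0.1826 mol
F: 1.735 g ÷ 19.00 g/mol = 0.09132 mol
Ratios (÷ 0.09132): C 2.500, H 2.000, F 1.000
Scaling by 2: C 5.00, H 4.00, F 2.00 → C5H4F2

C5H4F2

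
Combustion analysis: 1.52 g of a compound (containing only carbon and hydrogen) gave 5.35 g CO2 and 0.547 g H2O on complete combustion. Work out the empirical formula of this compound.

mol C = 5.35 / 44.01 = 0.1216; mass C = 0.1216 × 12.01 = 1.460 g
mol H = 2 × (0.547 / 18.02) = 0.06071; mass H = 0.06071 × 1.008 = 0.06120 g
Smallest is H at 0.06071 mol; normalising gives C 2.002, H 1.000
Ratio ≈ 2:1, so the empirical formula is C2H

C2H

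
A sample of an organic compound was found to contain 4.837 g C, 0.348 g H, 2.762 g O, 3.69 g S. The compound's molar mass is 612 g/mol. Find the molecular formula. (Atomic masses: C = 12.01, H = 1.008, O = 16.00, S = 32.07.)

n(C) = 4.837/12.01 = 0.4027, n(H) = 0.348/1.008 = 0.3452, n(O) = 2.762/16.00 = 0.1726, n(S) = 3.69/32.07 = 0.1151
Ratios (÷ 0.1151): C 3.500, H 3.000, O 1.500, S 1.000
×2: C 7.00, H 6.00, O 3.00, S 2.00 → C7H6O3S2
Empirical-formula mass = 202.26 g/mol
n = 612 / 202.26 = 3.03 ≈ 3
Molecular formula = (C7H6O3S2)×3 = C21H18O9S6

C21H18O9S6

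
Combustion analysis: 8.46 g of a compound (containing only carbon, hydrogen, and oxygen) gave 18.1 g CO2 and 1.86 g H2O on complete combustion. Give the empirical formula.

mol C = 18.1 / 44.01 = 0.4113; mass C = 0.4113 × 12.01 = 4.939 g
mol H = 2 × (1.86 / 18.02) = 0.2064; mass H = 0.2064 × 1.008 = 0.2081 g
mass O = 8.46 − (5.147) = 3.313 g → mol O = 0.2070
Ratios (÷ 0.2064): C 1.992, H 1.000, O 1.003
Ratio ≈ 2:1:1, so the empirical formula is C2HO

C2HO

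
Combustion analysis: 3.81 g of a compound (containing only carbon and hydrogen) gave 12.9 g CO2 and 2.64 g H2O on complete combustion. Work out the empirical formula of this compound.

mol C = 12.9 / 44.01 = 0.2931; mass C = 0.2931 × 12.01 = 3.520 g
mol H = 2 × (2.64 / 18.02) = 0.2930; mass H = 0.2930 × 1.008 = 0.2954 g
Smallest is H at 0.293 mol; normalising gives C 1.000, H 1.000
Ratio ≈ 1:1, so the empirical formula is CH

CH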